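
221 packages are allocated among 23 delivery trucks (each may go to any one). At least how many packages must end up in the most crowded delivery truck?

10

The 23 delivery trucks are the holes and the 221 packages are the pigeons.
If every delivery truck held at most 9 packages, the total would be at most 23 × 9 = 207, which is less than 221.
So some delivery truck holds at least ⌈221/23⌉ = 10 packages.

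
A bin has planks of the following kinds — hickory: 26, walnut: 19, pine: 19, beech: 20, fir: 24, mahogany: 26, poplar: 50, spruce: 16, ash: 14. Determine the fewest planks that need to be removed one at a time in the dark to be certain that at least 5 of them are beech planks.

In the worst case for collecting beech planks, every non-beech plank comes out first.
There are 26 + 19 + 19 + 24 + 26 + 50 + 16 + 14 = 194 non-beech planks altogether.
After those, each further plank must be beech, so 194 + 5 = 199 draws guarantee 5 beech planks.

199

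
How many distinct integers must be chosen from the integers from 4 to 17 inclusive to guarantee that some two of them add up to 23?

Group the elements by complementary pair {x, 23−x}: {6,17}, {7,16}, {8,15}, …, giving 6 two-element pairs and 2 integers whose partner 23−x falls outside [4,17].
By pigeonhole, treating each of those 8 groups as a pigeonhole, one can pick one integer per group — 8 integers — with no two summing to 23.
The 9th integer lands in an occupied pair, forcing a sum of 23.

9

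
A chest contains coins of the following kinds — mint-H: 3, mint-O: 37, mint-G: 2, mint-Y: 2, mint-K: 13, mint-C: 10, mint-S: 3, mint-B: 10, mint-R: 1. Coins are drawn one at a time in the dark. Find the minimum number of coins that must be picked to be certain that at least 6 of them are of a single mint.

32

By pigeonhole, the 9 mints are the holes; the coins drawn are the pigeons.
To avoid 6 of any one mint, the worst case takes at most 5 of each mint, or every coin of a mint that has fewer than 5.
That gives 3 + 5 + 2 + 2 + 5 + 5 + 3 + 5 + 1 = 31 coins with no mint reaching 6.
The next coin forces some mint to 6, so 31 + 1 = 32.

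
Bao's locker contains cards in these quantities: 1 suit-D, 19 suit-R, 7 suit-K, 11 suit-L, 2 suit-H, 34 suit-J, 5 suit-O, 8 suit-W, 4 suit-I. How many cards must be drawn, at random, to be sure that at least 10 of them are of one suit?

55

Put each drawn card into a box by suit. The largest draw with every box below 10 takes min(count, 9) from each suit; suits with fewer than 9 contribute all they have.
Σ min(cᵢ, 9) = 1 + 9 + 7 + 9 + 2 + 9 + 5 + 8 + 4 = 54.
Draw number 54 + 1 = 55 must push one box to 10.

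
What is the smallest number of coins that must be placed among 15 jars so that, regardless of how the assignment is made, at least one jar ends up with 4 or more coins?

With 45 coins one could put exactly 3 in each of the 15 jars, and no jar would reach 4.
By the pigeonhole principle, one more coin must land in a jar that already has 3, giving it 4.
So 15 × 3 + 1 = 46 coins are required.

46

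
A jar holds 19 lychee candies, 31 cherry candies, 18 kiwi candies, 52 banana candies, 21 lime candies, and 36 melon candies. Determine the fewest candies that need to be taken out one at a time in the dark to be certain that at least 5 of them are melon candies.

146

In the worst case for collecting melon candies, every non-melon candy comes out first.
There are 19 + 31 + 18 + 52 + 21 = 141 non-melon candies altogether.
After those, each further candy must be melon, so 141 + 5 = 146 draws guarantee 5 melon candies.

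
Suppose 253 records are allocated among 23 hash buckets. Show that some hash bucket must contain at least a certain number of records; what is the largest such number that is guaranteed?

11

The 23 hash buckets are the holes and the 253 records are the pigeons.
If every hash bucket held at most 10 records, the total would be at most 23 × 10 = 230, which is less than 253.
So some hash bucket holds at least ⌈253/23⌉ = 11 records.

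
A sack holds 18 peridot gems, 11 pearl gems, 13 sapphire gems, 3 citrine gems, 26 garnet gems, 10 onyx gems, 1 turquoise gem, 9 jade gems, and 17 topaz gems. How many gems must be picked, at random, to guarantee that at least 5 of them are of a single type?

By pigeonhole, the 9 types are the holes; the gems drawn are the pigeons.
To avoid 5 of any one type, the worst case takes at most 4 of each type, or every gem of a type that has fewer than 4.
That gives 4 + 4 + 4 + 3 + 4 + 4 + 1 + 4 + 4 = 32 gems with no type reaching 5.
The next gem forces some type to 5, so 32 + 1 = 33.

33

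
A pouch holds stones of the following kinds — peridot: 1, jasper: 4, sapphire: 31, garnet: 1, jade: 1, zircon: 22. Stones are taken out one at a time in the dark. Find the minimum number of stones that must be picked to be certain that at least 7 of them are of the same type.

Put each drawn stone into a box by type. The largest draw with every box below 7 takes min(count, 6) from each type; types with fewer than 6 contribute all they have.
Σ min(cᵢ, 6) = 1 + 4 + 6 + 1 + 1 + 6 = 19.
Draw number 19 + 1 = 20 must push one box to 7.

20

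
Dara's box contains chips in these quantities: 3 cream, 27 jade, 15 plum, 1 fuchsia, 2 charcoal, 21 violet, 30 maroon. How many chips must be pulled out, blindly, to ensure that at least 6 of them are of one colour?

By pigeonhole, put each drawn chip into a box by colour. The largest draw with every box below 6 takes min(count, 5) from each colour; colours with fewer than 5 contribute all they have.
Σ min(cᵢ, 5) = 3 + 5 + 5 + 1 + 2 + 5 + 5 = 26.
Draw number 26 + 1 = 27 must push one box to 6.

27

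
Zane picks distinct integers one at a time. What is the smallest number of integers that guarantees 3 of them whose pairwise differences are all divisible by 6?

Integers whose pairwise differences are multiples of 6 are exactly those sharing a remainder mod 6. By pigeonhole, the 6 residue classes mod 6 are the pigeonholes.
With 12 integers one could put 2 in each residue class and have no class reach 3.
The 13th integer pushes some class to 3, so 6·2 + 1 = 13.

13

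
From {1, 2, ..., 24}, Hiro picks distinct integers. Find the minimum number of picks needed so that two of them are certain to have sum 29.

15

Two chosen integers sum to 29 exactly when both halves of some pair {x, 29−x} with 5 ≤ x ≤ 29−x ≤ 24 are chosen — 10 such pairs.
The remaining 4 elements (those with no distinct partner in range) can never complete a 29-sum, so the worst case takes all of them and one from each pair: 4 + 10 = 14.
The 15th integer has to be the second member of some pair, so 14 + 1 = 15.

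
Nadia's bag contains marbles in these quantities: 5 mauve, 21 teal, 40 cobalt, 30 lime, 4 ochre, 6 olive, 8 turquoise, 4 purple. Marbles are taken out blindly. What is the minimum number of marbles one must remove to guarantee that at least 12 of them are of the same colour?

61

By the pigeonhole principle, the 8 colours are the holes; the marbles drawn are the pigeons.
To avoid 12 of any one colour, the worst case takes at most 11 of each colour, or every marble of a colour that has fewer than 11.
That gives 5 + 11 + 11 + 11 + 4 + 6 + 8 + 4 = 60 marbles with no colour reaching 12.
The next marble forces some colour to 12, so 60 + 1 = 61.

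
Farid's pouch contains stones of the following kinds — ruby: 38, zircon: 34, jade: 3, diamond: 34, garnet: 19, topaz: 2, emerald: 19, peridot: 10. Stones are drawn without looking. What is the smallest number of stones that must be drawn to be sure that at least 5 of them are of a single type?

30

An adversary could hand out at most 4 stones per type (jade, topaz run out sooner): 4 + 4 + 3 + 4 + 4 + 2 + 4 + 4 = 29 stones and still no type has 5.
One more stone lands in a type already at 4, so 30 draws are enough and 29 are not.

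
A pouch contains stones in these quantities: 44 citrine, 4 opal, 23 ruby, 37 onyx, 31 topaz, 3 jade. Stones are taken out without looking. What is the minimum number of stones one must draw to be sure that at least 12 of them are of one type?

52

An adversary could hand out at most 11 stones per type (opal, jade run out sooner): 11 + 4 + 11 + 11 + 11 + 3 = 51 stones and still no type has 12.
One more stone lands in a type already at 11, so 52 draws are enough and 51 are not.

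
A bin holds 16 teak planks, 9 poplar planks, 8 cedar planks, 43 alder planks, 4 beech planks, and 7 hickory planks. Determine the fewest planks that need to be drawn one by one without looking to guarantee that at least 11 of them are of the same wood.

An adversary could hand out at most 10 planks per wood (4 woods run out sooner): 10 + 9 + 8 + 10 + 4 + 7 = 48 planks and still no wood has 11.
One more plank lands in a wood already at 10, so 49 draws are enough and 48 are not.

49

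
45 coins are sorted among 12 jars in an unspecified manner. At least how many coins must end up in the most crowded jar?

4

By the pigeonhole principle, the 12 jars are the holes and the 45 coins are the pigeons.
If every jar held at most 3 coins, the total would be at most 12 × 3 = 36, which is less than 45.
So some jar holds at least ⌈45/12⌉ = 4 coins.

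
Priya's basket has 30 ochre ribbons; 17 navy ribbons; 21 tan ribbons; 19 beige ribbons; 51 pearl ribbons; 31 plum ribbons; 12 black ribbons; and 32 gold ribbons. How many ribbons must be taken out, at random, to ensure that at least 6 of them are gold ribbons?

187

In the worst case for collecting gold ribbons, every non-gold ribbon comes out first.
There are 30 + 17 + 21 + 19 + 51 + 31 + 12 = 181 non-gold ribbons altogether.
After those, each further ribbon must be gold, so 181 + 6 = 187 draws guarantee 6 gold ribbons.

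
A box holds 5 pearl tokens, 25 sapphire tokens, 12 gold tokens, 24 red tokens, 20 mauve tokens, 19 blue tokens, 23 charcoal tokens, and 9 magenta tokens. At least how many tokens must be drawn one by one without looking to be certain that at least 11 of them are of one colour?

75

An adversary could hand out at most 10 tokens per colour (pearl, magenta run out sooner): 5 + 10 + 10 + 10 + 10 + 10 + 10 + 9 = 74 tokens and still no colour has 11.
One more token lands in a colour already at 10, so 75 draws are enough and 74 are not.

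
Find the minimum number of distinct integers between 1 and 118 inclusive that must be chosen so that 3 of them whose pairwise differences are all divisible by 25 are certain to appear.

Integers whose pairwise differences are multiples of 25 are exactly those sharing a remainder mod 25. By pigeonhole, the 25 residue classes mod 25 are the pigeonholes.
With 50 integers one could put 2 in each residue class and have no class reach 3.
The 51st integer pushes some class to 3, so 25·2 + 1 = 51.

51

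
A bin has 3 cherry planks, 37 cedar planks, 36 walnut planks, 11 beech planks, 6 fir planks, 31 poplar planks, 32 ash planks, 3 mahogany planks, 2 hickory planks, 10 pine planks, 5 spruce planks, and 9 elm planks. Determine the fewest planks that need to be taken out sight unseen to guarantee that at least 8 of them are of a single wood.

69

An adversary could hand out at most 7 planks per wood (5 woods run out sooner): 3 + 7 + 7 + 7 + 6 + 7 + 7 + 3 + 2 + 7 + 5 + 7 = 68 planks and still no wood has 8.
One more plank lands in a wood already at 7, so 69 draws are enough and 68 are not.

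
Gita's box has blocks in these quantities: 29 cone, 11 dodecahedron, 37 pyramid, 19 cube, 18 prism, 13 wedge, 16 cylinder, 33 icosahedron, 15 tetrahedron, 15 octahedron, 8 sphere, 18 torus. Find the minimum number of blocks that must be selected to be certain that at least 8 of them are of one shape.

85

An adversary could hand out at most 7 blocks per shape: 7 + 7 + 7 + 7 + 7 + 7 + 7 + 7 + 7 + 7 + 7 + 7 = 84 blocks and still no shape has 8.
By pigeonhole, one more block lands in a shape already at 7, so 85 draws are enough and 84 are not.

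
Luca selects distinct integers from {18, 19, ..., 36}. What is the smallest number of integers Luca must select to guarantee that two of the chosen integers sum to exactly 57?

Group the elements by complementary pair {x, 57−x}: {21,36}, {22,35}, {23,34}, …, giving 8 two-element pairs and 3 integers whose partner 57−x falls outside [18,36].
Pigeonhole: treating each of those 11 groups as a pigeonhole, one can pick one integer per group — 11 integers — with no two summing to 57.
The 12th integer lands in an occupied pair, forcing a sum of 57.

12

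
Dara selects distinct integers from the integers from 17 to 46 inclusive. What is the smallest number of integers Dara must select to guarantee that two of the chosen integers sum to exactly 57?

Group the elements by complementary pair {x, 57−x}: {17,40}, {18,39}, {19,38}, …, giving 12 two-element pairs and 6 integers whose partner 57−x falls outside [17,46].
By the pigeonhole principle, treating each of those 18 groups as a pigeonhole, one can pick one integer per group — 18 integers — with no two summing to 57.
The 19th integer lands in an occupied pair, forcing a sum of 57.

19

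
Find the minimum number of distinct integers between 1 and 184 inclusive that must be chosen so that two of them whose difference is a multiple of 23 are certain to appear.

24

Integers whose pairwise differences are multiples of 23 are exactly those sharing a remainder mod 23. By the pigeonhole principle, the 23 residue classes mod 23 are the pigeonholes.
With 23 integers one could put 1 in each residue class and have no class reach 2.
The 24th integer pushes some class to 2, so 23·1 + 1 = 24.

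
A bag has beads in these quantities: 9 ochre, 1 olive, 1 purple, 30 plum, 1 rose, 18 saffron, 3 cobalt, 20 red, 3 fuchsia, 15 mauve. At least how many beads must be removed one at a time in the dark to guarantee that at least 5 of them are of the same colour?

An adversary could hand out at most 4 beads per colour (5 colours run out sooner): 4 + 1 + 1 + 4 + 1 + 4 + 3 + 4 + 3 + 4 = 29 beads and still no colour has 5.
One more bead lands in a colour already at 4, so 30 draws are enough and 29 are not.

30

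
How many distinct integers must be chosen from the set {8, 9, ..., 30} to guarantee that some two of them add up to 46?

A set avoiding the sum 46 can contain at most one of each pair {x, 46−x}, plus the 9 elements whose complement lies outside the range or equal to its own complement.
The integers 8, …, 23 (16 of them) are such a set: any two sum to at least 8+9 = 17 and at most 22+23 = 45 < 46.
Any 17th integer completes one of the 7 pairs, so 17 choices force a sum of 46.

17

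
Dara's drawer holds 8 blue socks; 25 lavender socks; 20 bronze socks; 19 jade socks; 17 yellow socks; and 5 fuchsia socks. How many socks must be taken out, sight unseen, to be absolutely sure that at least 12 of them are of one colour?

58

Pigeonhole: the 6 colours are the holes; the socks drawn are the pigeons.
To avoid 12 of any one colour, the worst case takes at most 11 of each colour, or every sock of a colour that has fewer than 11.
That gives 8 + 11 + 11 + 11 + 11 + 5 = 57 socks with no colour reaching 12.
The next sock forces some colour to 12, so 57 + 1 = 58.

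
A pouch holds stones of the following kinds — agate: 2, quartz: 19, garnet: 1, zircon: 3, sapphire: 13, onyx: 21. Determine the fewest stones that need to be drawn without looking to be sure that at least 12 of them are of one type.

40

By the pigeonhole principle, the 6 types are the holes; the stones drawn are the pigeons.
To avoid 12 of any one type, the worst case takes at most 11 of each type, or every stone of a type that has fewer than 11.
That gives 2 + 11 + 1 + 3 + 11 + 11 = 39 stones with no type reaching 12.
The next stone forces some type to 12, so 39 + 1 = 40.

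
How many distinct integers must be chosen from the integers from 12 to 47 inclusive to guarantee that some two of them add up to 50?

A set avoiding the sum 50 can contain at most one of each pair {x, 50−x}, plus the 10 elements whose complement lies outside the range or equal to its own complement.
The integers 25, …, 47 (23 of them) are such a set: any two sum to at least 25+26 = 51 > 50.
Pigeonhole: any 24th integer completes one of the 13 pairs, so 24 choices force a sum of 50.

24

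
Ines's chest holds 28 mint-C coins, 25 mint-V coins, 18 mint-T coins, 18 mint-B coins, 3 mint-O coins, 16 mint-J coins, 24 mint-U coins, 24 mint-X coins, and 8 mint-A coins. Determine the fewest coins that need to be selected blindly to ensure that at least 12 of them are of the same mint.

An adversary could hand out at most 11 coins per mint (mint-O, mint-A run out sooner): 11 + 11 + 11 + 11 + 3 + 11 + 11 + 11 + 8 = 88 coins and still no mint has 12.
One more coin lands in a mint already at 11, so 89 draws are enough and 88 are not.

89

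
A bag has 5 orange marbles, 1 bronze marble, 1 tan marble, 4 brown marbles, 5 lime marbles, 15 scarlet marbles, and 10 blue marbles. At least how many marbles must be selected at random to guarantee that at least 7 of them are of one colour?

29

Put each drawn marble into a box by colour. The largest draw with every box below 7 takes min(count, 6) from each colour; colours with fewer than 6 contribute all they have.
Σ min(cᵢ, 6) = 5 + 1 + 1 + 4 + 5 + 6 + 6 = 28.
Draw number 28 + 1 = 29 must push one box to 7.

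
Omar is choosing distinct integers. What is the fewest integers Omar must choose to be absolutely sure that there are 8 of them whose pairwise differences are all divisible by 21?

Integers whose pairwise differences are multiples of 21 are exactly those sharing a remainder mod 21. Pigeonhole: the 21 residue classes mod 21 are the pigeonholes.
With 147 integers one could put 7 in each residue class and have no class reach 8.
The 148th integer pushes some class to 8, so 21·7 + 1 = 148.

148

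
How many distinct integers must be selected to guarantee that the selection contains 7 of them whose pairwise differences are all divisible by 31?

Integers whose pairwise differences are multiples of 31 are exactly those sharing a remainder mod 31. Pigeonhole: the 31 residue classes mod 31 are the pigeonholes.
With 186 integers one could put 6 in each residue class and have no class reach 7.
The 187th integer pushes some class to 7, so 31·6 + 1 = 187.

187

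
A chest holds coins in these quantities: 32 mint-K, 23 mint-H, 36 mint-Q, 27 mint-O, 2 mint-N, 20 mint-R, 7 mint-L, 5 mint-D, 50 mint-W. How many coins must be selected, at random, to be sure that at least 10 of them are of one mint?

Pigeonhole: put each drawn coin into a box by mint. The largest draw with every box below 10 takes min(count, 9) from each mint; mints with fewer than 9 contribute all they have.
Σ min(cᵢ, 9) = 9 + 9 + 9 + 9 + 2 + 9 + 7 + 5 + 9 = 68.
Draw number 68 + 1 = 69 must push one box to 10.

69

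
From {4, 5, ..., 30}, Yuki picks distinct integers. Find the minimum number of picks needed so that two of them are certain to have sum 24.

A set avoiding the sum 24 can contain at most one of each pair {x, 24−x}, plus the 11 elements whose complement lies outside the range or equal to its own complement.
The integers 12, …, 30 (19 of them) are such a set: any two sum to at least 12+13 = 25 > 24.
By pigeonhole, any 20th integer completes one of the 8 pairs, so 20 choices force a sum of 24.

20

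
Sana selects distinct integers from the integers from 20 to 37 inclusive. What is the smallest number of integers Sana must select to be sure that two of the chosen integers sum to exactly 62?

Two chosen integers sum to 62 exactly when both halves of some pair {x, 62−x} with 25 ≤ x ≤ 62−x ≤ 37 are chosen — 6 such pairs.
The remaining 6 elements (those with no distinct partner in range) can never complete a 62-sum, so the worst case takes all of them and one from each pair: 6 + 6 = 12.
The 13th integer has to be the second member of some pair, so 12 + 1 = 13.

13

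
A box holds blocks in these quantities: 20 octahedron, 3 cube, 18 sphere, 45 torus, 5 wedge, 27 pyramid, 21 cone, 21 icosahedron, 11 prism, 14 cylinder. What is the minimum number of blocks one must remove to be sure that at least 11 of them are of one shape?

By pigeonhole, put each drawn block into a box by shape. The largest draw with every box below 11 takes min(count, 10) from each shape; shapes with fewer than 10 contribute all they have.
Σ min(cᵢ, 10) = 10 + 3 + 10 + 10 + 5 + 10 + 10 + 10 + 10 + 10 = 88.
Draw number 88 + 1 = 89 must push one box to 11.

89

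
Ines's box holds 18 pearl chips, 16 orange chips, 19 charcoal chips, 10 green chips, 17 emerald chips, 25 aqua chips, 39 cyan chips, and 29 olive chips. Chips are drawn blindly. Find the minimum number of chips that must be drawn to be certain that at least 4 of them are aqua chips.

In the worst case for collecting aqua chips, every non-aqua chip comes out first.
There are 18 + 16 + 19 + 10 + 17 + 39 + 29 = 148 non-aqua chips altogether.
After those, each further chip must be aqua, so 148 + 4 = 152 draws guarantee 4 aqua chips.

152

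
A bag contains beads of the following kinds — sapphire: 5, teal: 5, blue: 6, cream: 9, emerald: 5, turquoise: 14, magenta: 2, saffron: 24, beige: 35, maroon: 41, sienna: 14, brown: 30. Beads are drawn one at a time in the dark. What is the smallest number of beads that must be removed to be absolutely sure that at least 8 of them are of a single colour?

73

By the pigeonhole principle, put each drawn bead into a box by colour. The largest draw with every box below 8 takes min(count, 7) from each colour; colours with fewer than 7 contribute all they have.
Σ min(cᵢ, 7) = 5 + 5 + 6 + 7 + 5 + 7 + 2 + 7 + 7 + 7 + 7 + 7 = 72.
Draw number 72 + 1 = 73 must push one box to 8.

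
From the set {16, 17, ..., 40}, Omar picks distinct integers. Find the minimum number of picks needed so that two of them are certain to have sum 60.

Two chosen integers sum to 60 exactly when both halves of some pair {x, 60−x} with 20 ≤ x ≤ 60−x ≤ 40 are chosen — 10 such pairs.
The remaining 5 elements (those with no distinct partner in range) can never complete a 60-sum, so the worst case takes all of them and one from each pair: 5 + 10 = 15.
Pigeonhole: the 16th integer has to be the second member of some pair, so 15 + 1 = 16.

16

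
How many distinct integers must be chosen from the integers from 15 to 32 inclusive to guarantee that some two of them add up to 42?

13

A set avoiding the sum 42 can contain at most one of each pair {x, 42−x}, plus the 6 elements whose complement lies outside the range or equal to its own complement.
The integers 21, …, 32 (12 of them) are such a set: any two sum to at least 21+22 = 43 > 42.
Pigeonhole: any 13th integer completes one of the 6 pairs, so 13 choices force a sum of 42.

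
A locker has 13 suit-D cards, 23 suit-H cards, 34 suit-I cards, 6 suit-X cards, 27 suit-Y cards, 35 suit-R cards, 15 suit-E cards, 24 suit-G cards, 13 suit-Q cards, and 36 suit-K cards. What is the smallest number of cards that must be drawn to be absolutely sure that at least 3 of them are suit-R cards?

In the worst case for collecting suit-R cards, every non-suit-R card comes out first.
There are 13 + 23 + 34 + 6 + 27 + 15 + 24 + 13 + 36 = 191 non-suit-R cards altogether.
After those, each further card must be suit-R, so 191 + 3 = 194 draws guarantee 3 suit-R cards.

194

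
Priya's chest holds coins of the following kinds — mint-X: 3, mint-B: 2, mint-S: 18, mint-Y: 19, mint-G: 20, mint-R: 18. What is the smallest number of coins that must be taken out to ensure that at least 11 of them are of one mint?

By the pigeonhole principle, the 6 mints are the holes; the coins drawn are the pigeons.
To avoid 11 of any one mint, the worst case takes at most 10 of each mint, or every coin of a mint that has fewer than 10.
That gives 3 + 2 + 10 + 10 + 10 + 10 = 45 coins with no mint reaching 11.
The next coin forces some mint to 11, so 45 + 1 = 46.

46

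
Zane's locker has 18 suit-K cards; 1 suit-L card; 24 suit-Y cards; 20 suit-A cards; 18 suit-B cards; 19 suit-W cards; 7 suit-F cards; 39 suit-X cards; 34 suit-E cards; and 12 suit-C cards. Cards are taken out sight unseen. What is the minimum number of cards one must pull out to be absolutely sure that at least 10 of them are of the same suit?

81

Put each drawn card into a box by suit. The largest draw with every box below 10 takes min(count, 9) from each suit; suits with fewer than 9 contribute all they have.
Σ min(cᵢ, 9) = 9 + 1 + 9 + 9 + 9 + 9 + 7 + 9 + 9 + 9 = 80.
Draw number 80 + 1 = 81 must push one box to 10.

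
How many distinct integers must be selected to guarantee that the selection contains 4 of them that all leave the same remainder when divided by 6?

The 6 residue classes mod 6 are the pigeonholes.
With 18 integers one could put 3 in each residue class and have no class reach 4.
The 19th integer pushes some class to 4, so 6·3 + 1 = 19.

19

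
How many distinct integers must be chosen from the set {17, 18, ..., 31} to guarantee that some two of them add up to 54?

A set avoiding the sum 54 can contain at most one of each pair {x, 54−x}, plus the 7 elements whose complement lies outside the range or equal to its own complement.
The integers 17, …, 27 (11 of them) are such a set: any two sum to at least 17+18 = 35 and at most 26+27 = 53 < 54.
Any 12th integer completes one of the 4 pairs, so 12 choices force a sum of 54.

12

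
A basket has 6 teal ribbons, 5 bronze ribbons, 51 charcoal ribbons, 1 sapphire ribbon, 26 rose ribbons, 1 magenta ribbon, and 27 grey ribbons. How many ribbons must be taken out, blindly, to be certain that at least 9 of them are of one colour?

An adversary could hand out at most 8 ribbons per colour (4 colours run out sooner): 6 + 5 + 8 + 1 + 8 + 1 + 8 = 37 ribbons and still no colour has 9.
One more ribbon lands in a colour already at 8, so 38 draws are enough and 37 are not.

38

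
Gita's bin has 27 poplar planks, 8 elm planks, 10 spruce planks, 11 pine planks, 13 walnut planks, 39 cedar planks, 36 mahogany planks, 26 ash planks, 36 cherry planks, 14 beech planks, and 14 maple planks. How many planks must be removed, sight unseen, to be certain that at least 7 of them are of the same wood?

67

By the pigeonhole principle, the 11 woods are the holes; the planks drawn are the pigeons.
To avoid 7 of any one wood, the worst case takes at most 6 of each wood.
That gives 6 + 6 + 6 + 6 + 6 + 6 + 6 + 6 + 6 + 6 + 6 = 66 planks with no wood reaching 7.
The next plank forces some wood to 7, so 66 + 1 = 67.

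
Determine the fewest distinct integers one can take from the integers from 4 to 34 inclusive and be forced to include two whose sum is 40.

Two chosen integers sum to 40 exactly when both halves of some pair {x, 40−x} with 6 ≤ x ≤ 40−x ≤ 34 are chosen — 14 such pairs.
The remaining 3 elements (those with no distinct partner in range) can never complete a 40-sum, so the worst case takes all of them and one from each pair: 3 + 14 = 17.
Pigeonhole: the 18th integer has to be the second member of some pair, so 17 + 1 = 18.

18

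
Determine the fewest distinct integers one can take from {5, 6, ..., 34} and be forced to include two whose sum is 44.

19

Two chosen integers sum to 44 exactly when both halves of some pair {x, 44−x} with 10 ≤ x ≤ 44−x ≤ 34 are chosen — 12 such pairs.
The remaining 6 elements (those with no distinct partner in range) can never complete a 44-sum, so the worst case takes all of them and one from each pair: 6 + 12 = 18.
By pigeonhole, the 19th integer has to be the second member of some pair, so 18 + 1 = 19.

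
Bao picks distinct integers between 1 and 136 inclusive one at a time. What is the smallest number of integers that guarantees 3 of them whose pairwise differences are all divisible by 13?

27

Integers whose pairwise differences are multiples of 13 are exactly those sharing a remainder mod 13. The 13 residue classes mod 13 are the pigeonholes.
With 26 integers one could put 2 in each residue class and have no class reach 3.
The 27th integer pushes some class to 3, so 13·2 + 1 = 27.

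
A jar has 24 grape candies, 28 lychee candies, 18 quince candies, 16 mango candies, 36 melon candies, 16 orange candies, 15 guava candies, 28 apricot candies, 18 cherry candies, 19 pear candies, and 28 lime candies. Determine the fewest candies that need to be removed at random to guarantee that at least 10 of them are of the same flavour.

By the pigeonhole principle, put each drawn candy into a box by flavour. The largest draw with every box below 10 takes min(count, 9) from each flavour.
Σ min(cᵢ, 9) = 9 + 9 + 9 + 9 + 9 + 9 + 9 + 9 + 9 + 9 + 9 = 99.
Draw number 99 + 1 = 100 must push one box to 10.

100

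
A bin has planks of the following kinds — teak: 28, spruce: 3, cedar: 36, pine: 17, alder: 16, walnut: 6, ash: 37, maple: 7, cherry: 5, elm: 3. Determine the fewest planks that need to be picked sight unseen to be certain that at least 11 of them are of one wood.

By pigeonhole, put each drawn plank into a box by wood. The largest draw with every box below 11 takes min(count, 10) from each wood; woods with fewer than 10 contribute all they have.
Σ min(cᵢ, 10) = 10 + 3 + 10 + 10 + 10 + 6 + 10 + 7 + 5 + 3 = 74.
Draw number 74 + 1 = 75 must push one box to 11.

75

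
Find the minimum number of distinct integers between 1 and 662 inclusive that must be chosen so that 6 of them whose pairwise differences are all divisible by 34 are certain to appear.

Integers whose pairwise differences are multiples of 34 are exactly those sharing a remainder mod 34. By the pigeonhole principle, the 34 residue classes mod 34 are the pigeonholes.
With 170 integers one could put 5 in each residue class and have no class reach 6.
The 171st integer pushes some class to 6, so 34·5 + 1 = 171.

171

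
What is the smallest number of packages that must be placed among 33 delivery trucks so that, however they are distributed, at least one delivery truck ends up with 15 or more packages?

With 462 packages one could put exactly 14 in each of the 33 delivery trucks, and no delivery truck would reach 15.
By pigeonhole, one more package must land in a delivery truck that already has 14, giving it 15.
So 33 × 14 + 1 = 463 packages are required.

463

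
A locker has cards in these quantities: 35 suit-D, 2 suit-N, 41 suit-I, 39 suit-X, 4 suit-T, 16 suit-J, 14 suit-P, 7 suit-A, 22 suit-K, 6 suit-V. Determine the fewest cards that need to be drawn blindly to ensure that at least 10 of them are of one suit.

74

Pigeonhole: the 10 suits are the holes; the cards drawn are the pigeons.
To avoid 10 of any one suit, the worst case takes at most 9 of each suit, or every card of a suit that has fewer than 9.
That gives 9 + 2 + 9 + 9 + 4 + 9 + 9 + 7 + 9 + 6 = 73 cards with no suit reaching 10.
The next card forces some suit to 10, so 73 + 1 = 74.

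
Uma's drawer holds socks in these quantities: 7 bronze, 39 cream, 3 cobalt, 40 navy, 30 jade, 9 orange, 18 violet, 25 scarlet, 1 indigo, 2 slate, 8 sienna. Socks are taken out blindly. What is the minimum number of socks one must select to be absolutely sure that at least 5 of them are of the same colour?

The 11 colours are the holes; the socks drawn are the pigeons.
To avoid 5 of any one colour, the worst case takes at most 4 of each colour, or every sock of a colour that has fewer than 4.
That gives 4 + 4 + 3 + 4 + 4 + 4 + 4 + 4 + 1 + 2 + 4 = 38 socks with no colour reaching 5.
The next sock forces some colour to 5, so 38 + 1 = 39.

39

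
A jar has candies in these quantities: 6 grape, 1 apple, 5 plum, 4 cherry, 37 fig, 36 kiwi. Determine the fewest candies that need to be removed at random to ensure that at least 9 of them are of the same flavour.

An adversary could hand out at most 8 candies per flavour (4 flavours run out sooner): 6 + 1 + 5 + 4 + 8 + 8 = 32 candies and still no flavour has 9.
Pigeonhole: one more candy lands in a flavour already at 8, so 33 draws are enough and 32 are not.

33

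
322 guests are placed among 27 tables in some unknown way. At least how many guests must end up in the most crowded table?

By pigeonhole, the 27 tables are the holes and the 322 guests are the pigeons.
If every table held at most 11 guests, the total would be at most 27 × 11 = 297, which is less than 322.
So some table holds at least ⌈322/27⌉ = 12 guests.

12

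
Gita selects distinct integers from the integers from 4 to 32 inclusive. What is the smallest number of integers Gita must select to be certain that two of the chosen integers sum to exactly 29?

19

Group the elements by complementary pair {x, 29−x}: {4,25}, {5,24}, {6,23}, …, giving 11 two-element pairs and 7 integers whose partner 29−x falls outside [4,32].
Treating each of those 18 groups as a pigeonhole, one can pick one integer per group — 18 integers — with no two summing to 29.
The 19th integer lands in an occupied pair, forcing a sum of 29.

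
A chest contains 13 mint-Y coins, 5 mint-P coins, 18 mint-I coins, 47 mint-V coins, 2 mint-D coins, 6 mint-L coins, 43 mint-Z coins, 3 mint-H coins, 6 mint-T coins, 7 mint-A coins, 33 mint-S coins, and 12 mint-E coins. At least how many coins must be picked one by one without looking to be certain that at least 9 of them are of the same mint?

By the pigeonhole principle, the 12 mints are the holes; the coins drawn are the pigeons.
To avoid 9 of any one mint, the worst case takes at most 8 of each mint, or every coin of a mint that has fewer than 8.
That gives 8 + 5 + 8 + 8 + 2 + 6 + 8 + 3 + 6 + 7 + 8 + 8 = 77 coins with no mint reaching 9.
The next coin forces some mint to 9, so 77 + 1 = 78.

78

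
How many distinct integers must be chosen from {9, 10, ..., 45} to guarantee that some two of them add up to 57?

21

A set avoiding the sum 57 can contain at most one of each pair {x, 57−x}, plus the 3 elements whose complement lies outside the range.
The integers 9, …, 28 (20 of them) are such a set: any two sum to at least 9+10 = 19 and at most 27+28 = 55 < 57.
By pigeonhole, any 21st integer completes one of the 17 pairs, so 21 choices force a sum of 57.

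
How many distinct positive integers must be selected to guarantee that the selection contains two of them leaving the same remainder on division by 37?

38

By pigeonhole, the 37 residue classes mod 37 are the pigeonholes.
With 37 integers one could put 1 in each residue class and have no class reach 2.
The 38th integer pushes some class to 2, so 37·1 + 1 = 38.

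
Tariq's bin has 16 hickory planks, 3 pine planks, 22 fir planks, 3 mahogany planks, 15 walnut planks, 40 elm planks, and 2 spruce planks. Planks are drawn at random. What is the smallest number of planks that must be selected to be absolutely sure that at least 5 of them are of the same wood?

25

An adversary could hand out at most 4 planks per wood (pine, mahogany, spruce run out sooner): 4 + 3 + 4 + 3 + 4 + 4 + 2 = 24 planks and still no wood has 5.
Pigeonhole: one more plank lands in a wood already at 4, so 25 draws are enough and 24 are not.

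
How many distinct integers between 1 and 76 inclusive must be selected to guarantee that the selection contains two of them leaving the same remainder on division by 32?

The 32 residue classes mod 32 are the pigeonholes.
With 32 integers one could put 1 in each residue class and have no class reach 2.
The 33rd integer pushes some class to 2, so 32·1 + 1 = 33.

33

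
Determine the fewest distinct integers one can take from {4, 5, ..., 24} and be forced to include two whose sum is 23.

Group the elements by complementary pair {x, 23−x}: {4,19}, {5,18}, {6,17}, …, giving 8 two-element pairs and 5 integers whose partner 23−x falls outside [4,24].
By pigeonhole, treating each of those 13 groups as a pigeonhole, one can pick one integer per group — 13 integers — with no two summing to 23.
The 14th integer lands in an occupied pair, forcing a sum of 23.

14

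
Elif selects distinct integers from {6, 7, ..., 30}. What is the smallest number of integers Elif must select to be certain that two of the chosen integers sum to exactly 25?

19

Group the elements by complementary pair {x, 25−x}: {6,19}, {7,18}, {8,17}, …, giving 7 two-element pairs and 11 integers whose partner 25−x falls outside [6,30].
Treating each of those 18 groups as a pigeonhole, one can pick one integer per group — 18 integers — with no two summing to 25.
The 19th integer lands in an occupied pair, forcing a sum of 25.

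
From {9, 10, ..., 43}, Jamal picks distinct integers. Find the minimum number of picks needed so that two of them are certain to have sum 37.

26

Two chosen integers sum to 37 exactly when both halves of some pair {x, 37−x} with 9 ≤ x ≤ 37−x ≤ 28 are chosen — 10 such pairs.
The remaining 15 elements (those with no distinct partner in range) can never complete a 37-sum, so the worst case takes all of them and one from each pair: 15 + 10 = 25.
The 26th integer has to be the second member of some pair, so 25 + 1 = 26.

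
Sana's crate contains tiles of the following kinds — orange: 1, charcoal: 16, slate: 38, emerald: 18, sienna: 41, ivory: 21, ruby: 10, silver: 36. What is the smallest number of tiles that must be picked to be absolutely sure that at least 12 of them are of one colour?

An adversary could hand out at most 11 tiles per colour (orange, ruby run out sooner): 1 + 11 + 11 + 11 + 11 + 11 + 10 + 11 = 77 tiles and still no colour has 12.
One more tile lands in a colour already at 11, so 78 draws are enough and 77 are not.

78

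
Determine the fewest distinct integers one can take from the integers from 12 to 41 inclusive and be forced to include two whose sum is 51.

A set avoiding the sum 51 can contain at most one of each pair {x, 51−x}, plus the 2 elements whose complement lies outside the range.
The integers 26, …, 41 (16 of them) are such a set: any two sum to at least 26+27 = 53 > 51.
Any 17th integer completes one of the 14 pairs, so 17 choices force a sum of 51.

17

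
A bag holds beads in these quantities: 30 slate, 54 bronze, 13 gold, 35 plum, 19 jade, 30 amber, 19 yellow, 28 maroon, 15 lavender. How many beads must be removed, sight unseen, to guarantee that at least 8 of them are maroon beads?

223

In the worst case for collecting maroon beads, every non-maroon bead comes out first.
There are 30 + 54 + 13 + 35 + 19 + 30 + 19 + 15 = 215 non-maroon beads altogether.
After those, each further bead must be maroon, so 215 + 8 = 223 draws guarantee 8 maroon beads.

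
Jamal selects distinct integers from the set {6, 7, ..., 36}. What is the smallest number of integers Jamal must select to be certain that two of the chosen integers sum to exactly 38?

19

A set avoiding the sum 38 can contain at most one of each pair {x, 38−x}, plus the 5 elements whose complement lies outside the range or equal to its own complement.
The integers 19, …, 36 (18 of them) are such a set: any two sum to at least 19+20 = 39 > 38.
Any 19th integer completes one of the 13 pairs, so 19 choices force a sum of 38.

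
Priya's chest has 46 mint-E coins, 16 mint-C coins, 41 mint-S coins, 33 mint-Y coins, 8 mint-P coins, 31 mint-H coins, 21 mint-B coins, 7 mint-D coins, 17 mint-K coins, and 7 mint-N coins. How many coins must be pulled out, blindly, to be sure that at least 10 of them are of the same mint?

An adversary could hand out at most 9 coins per mint (mint-P, mint-D, mint-N run out sooner): 9 + 9 + 9 + 9 + 8 + 9 + 9 + 7 + 9 + 7 = 85 coins and still no mint has 10.
Pigeonhole: one more coin lands in a mint already at 9, so 86 draws are enough and 85 are not.

86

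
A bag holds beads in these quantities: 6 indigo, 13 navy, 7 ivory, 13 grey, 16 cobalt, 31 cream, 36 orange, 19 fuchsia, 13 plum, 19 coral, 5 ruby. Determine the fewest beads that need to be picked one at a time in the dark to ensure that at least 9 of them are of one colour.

83

An adversary could hand out at most 8 beads per colour (indigo, ivory, ruby run out sooner): 6 + 8 + 7 + 8 + 8 + 8 + 8 + 8 + 8 + 8 + 5 = 82 beads and still no colour has 9.
One more bead lands in a colour already at 8, so 83 draws are enough and 82 are not.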